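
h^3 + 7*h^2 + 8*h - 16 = (h - 1)*(h + 4)^2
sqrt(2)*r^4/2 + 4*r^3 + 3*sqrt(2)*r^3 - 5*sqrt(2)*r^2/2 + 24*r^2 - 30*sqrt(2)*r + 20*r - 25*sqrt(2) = (r + 5)*(r - sqrt(2))*(r + 5*sqrt(2))*(sqrt(2)*r/2 + sqrt(2)/2)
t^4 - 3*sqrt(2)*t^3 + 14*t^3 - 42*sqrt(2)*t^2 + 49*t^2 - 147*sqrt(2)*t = t*(t + 7)^2*(t - 3*sqrt(2))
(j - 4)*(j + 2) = j^2 - 2*j - 8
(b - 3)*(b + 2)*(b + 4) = b^3 + 3*b^2 - 10*b - 24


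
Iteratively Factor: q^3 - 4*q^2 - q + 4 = (q - 4)*(q^2 - 1) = (q - 4)*(q + 1)*(q - 1)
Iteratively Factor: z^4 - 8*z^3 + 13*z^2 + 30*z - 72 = (z - 3)*(z^3 - 5*z^2 - 2*z + 24) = (z - 4)*(z - 3)*(z^2 - z - 6) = (z - 4)*(z - 3)*(z + 2)*(z - 3)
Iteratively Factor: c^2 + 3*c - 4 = (c + 4)*(c - 1)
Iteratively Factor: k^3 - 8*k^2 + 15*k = (k - 5)*(k^2 - 3*k) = k*(k - 5)*(k - 3)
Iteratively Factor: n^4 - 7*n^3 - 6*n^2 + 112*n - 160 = (n + 4)*(n^3 - 11*n^2 + 38*n - 40) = (n - 5)*(n + 4)*(n^2 - 6*n + 8) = (n - 5)*(n - 4)*(n + 4)*(n - 2)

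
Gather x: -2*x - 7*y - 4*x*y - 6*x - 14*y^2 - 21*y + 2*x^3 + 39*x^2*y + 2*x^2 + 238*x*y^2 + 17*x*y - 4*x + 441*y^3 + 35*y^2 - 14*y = 2*x^3 + x^2*(39*y + 2) + x*(238*y^2 + 13*y - 12) + 441*y^3 + 21*y^2 - 42*y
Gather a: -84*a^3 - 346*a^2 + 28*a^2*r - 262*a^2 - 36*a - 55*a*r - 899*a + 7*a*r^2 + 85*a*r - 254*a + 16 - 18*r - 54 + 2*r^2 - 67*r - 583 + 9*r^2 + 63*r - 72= -84*a^3 + a^2*(28*r - 608) + a*(7*r^2 + 30*r - 1189) + 11*r^2 - 22*r - 693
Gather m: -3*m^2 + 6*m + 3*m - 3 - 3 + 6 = -3*m^2 + 9*m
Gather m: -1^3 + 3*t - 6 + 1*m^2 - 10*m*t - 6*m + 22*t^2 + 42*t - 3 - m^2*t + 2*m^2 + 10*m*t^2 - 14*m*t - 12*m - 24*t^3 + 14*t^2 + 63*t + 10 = m^2*(3 - t) + m*(10*t^2 - 24*t - 18) - 24*t^3 + 36*t^2 + 108*t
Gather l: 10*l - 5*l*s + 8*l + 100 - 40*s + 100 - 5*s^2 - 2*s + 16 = l*(18 - 5*s) - 5*s^2 - 42*s + 216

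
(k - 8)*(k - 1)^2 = k^3 - 10*k^2 + 17*k - 8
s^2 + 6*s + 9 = (s + 3)^2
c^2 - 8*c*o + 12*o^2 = (c - 6*o)*(c - 2*o)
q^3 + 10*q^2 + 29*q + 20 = (q + 1)*(q + 4)*(q + 5)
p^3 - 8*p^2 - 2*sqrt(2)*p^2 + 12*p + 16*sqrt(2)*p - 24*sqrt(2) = (p - 6)*(p - 2)*(p - 2*sqrt(2))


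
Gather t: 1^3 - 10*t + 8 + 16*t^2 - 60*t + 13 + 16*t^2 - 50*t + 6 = 32*t^2 - 120*t + 28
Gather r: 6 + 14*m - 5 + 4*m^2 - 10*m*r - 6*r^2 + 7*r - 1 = 4*m^2 + 14*m - 6*r^2 + r*(7 - 10*m)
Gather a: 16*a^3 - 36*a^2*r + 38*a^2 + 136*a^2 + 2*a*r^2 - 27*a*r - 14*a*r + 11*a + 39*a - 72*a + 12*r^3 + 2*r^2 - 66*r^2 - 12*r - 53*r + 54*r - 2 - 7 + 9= 16*a^3 + a^2*(174 - 36*r) + a*(2*r^2 - 41*r - 22) + 12*r^3 - 64*r^2 - 11*r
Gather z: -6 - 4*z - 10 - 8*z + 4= -12*z - 12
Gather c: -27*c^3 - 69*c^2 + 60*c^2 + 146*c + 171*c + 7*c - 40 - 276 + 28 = -27*c^3 - 9*c^2 + 324*c - 288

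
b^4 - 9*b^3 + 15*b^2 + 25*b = b*(b - 5)^2*(b + 1)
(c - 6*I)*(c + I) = c^2 - 5*I*c + 6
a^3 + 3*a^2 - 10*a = a*(a - 2)*(a + 5)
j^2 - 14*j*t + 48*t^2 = (j - 8*t)*(j - 6*t)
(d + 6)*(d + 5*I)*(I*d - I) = I*d^3 - 5*d^2 + 5*I*d^2 - 25*d - 6*I*d + 30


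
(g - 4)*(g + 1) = g^2 - 3*g - 4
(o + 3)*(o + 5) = o^2 + 8*o + 15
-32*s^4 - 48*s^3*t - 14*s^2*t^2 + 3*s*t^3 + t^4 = (-4*s + t)*(s + t)*(2*s + t)*(4*s + t)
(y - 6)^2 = y^2 - 12*y + 36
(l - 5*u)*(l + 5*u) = l^2 - 25*u^2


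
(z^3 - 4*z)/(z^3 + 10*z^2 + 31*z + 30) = z*(z - 2)/(z^2 + 8*z + 15)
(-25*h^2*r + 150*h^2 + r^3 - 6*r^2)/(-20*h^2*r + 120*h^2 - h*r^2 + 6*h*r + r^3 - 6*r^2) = (5*h + r)/(4*h + r)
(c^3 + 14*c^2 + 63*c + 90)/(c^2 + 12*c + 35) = (c^2 + 9*c + 18)/(c + 7)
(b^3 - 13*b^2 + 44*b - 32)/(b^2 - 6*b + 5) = (b^2 - 12*b + 32)/(b - 5)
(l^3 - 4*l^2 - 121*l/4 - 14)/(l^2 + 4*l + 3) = (l^3 - 4*l^2 - 121*l/4 - 14)/(l^2 + 4*l + 3)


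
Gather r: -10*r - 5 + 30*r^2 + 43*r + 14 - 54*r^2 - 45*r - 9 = -24*r^2 - 12*r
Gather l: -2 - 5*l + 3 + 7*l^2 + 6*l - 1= 7*l^2 + l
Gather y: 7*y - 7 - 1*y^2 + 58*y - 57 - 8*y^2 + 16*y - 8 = -9*y^2 + 81*y - 72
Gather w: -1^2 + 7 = 6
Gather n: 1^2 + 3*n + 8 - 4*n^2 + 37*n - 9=-4*n^2 + 40*n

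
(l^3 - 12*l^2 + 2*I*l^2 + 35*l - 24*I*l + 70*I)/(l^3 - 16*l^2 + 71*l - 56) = (l^2 + l*(-5 + 2*I) - 10*I)/(l^2 - 9*l + 8)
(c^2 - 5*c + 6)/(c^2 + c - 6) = (c - 3)/(c + 3)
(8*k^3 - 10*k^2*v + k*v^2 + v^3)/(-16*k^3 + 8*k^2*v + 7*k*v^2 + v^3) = (-2*k + v)/(4*k + v)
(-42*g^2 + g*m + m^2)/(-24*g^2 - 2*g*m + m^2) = (7*g + m)/(4*g + m)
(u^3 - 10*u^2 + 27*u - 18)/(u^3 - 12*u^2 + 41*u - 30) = (u - 3)/(u - 5)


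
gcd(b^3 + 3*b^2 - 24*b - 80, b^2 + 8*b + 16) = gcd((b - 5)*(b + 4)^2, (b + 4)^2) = b^2 + 8*b + 16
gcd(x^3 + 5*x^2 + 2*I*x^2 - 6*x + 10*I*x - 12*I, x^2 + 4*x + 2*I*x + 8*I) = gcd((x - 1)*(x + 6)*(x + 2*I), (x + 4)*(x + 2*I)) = x + 2*I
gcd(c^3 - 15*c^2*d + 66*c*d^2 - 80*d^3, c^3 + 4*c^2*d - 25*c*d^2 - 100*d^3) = c - 5*d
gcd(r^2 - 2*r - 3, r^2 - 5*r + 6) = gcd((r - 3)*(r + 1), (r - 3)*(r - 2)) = r - 3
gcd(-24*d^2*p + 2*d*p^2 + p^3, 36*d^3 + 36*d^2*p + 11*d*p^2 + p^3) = 6*d + p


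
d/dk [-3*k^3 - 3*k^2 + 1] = 3*k*(-3*k - 2)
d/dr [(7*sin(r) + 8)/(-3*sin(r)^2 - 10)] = (21*sin(r)^2 + 48*sin(r) - 70)*cos(r)/(3*sin(r)^2 + 10)^2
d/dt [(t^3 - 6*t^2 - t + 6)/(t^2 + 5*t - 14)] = (t^4 + 10*t^3 - 71*t^2 + 156*t - 16)/(t^4 + 10*t^3 - 3*t^2 - 140*t + 196)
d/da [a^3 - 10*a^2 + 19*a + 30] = 3*a^2 - 20*a + 19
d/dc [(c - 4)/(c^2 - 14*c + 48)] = (c^2 - 14*c - 2*(c - 7)*(c - 4) + 48)/(c^2 - 14*c + 48)^2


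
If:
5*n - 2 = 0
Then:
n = 2/5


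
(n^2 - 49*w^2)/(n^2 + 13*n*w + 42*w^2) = (n - 7*w)/(n + 6*w)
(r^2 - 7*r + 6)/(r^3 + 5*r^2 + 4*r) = (r^2 - 7*r + 6)/(r*(r^2 + 5*r + 4))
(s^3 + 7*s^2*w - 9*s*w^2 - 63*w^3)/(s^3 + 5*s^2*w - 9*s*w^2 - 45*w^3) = (s + 7*w)/(s + 5*w)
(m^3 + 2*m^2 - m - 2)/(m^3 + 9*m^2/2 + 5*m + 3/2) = 2*(m^2 + m - 2)/(2*m^2 + 7*m + 3)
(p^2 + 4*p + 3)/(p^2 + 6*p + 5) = (p + 3)/(p + 5)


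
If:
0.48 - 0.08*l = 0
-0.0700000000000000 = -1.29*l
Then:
No Solution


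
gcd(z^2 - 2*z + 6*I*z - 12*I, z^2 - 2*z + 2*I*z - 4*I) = z - 2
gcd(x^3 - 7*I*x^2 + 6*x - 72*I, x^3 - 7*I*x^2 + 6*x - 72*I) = x^3 - 7*I*x^2 + 6*x - 72*I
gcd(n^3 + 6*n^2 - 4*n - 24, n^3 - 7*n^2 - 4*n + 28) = n^2 - 4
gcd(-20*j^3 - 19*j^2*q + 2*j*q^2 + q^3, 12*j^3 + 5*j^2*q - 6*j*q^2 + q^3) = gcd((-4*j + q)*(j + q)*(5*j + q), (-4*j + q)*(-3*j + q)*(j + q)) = -4*j^2 - 3*j*q + q^2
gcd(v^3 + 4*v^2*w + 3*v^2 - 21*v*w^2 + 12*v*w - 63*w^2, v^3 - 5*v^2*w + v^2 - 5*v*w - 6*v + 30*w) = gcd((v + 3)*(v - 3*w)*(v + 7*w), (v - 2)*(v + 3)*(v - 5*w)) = v + 3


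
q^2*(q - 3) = q^3 - 3*q^2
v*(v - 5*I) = v^2 - 5*I*v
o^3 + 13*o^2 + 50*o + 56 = (o + 2)*(o + 4)*(o + 7)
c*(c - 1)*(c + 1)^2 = c^4 + c^3 - c^2 - c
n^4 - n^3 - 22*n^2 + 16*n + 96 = (n - 4)*(n - 3)*(n + 2)*(n + 4)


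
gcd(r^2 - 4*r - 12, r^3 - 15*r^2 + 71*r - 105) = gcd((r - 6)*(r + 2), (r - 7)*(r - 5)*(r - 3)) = 1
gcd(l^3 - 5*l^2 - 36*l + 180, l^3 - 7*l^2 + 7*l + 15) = l - 5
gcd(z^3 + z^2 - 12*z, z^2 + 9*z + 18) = 1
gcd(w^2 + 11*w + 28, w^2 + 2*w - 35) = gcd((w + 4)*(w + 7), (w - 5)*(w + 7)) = w + 7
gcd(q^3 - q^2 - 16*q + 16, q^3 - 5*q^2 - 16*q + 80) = q^2 - 16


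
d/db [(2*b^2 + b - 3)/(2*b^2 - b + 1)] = 2*(-2*b^2 + 8*b - 1)/(4*b^4 - 4*b^3 + 5*b^2 - 2*b + 1)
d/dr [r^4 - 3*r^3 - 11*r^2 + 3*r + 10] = 4*r^3 - 9*r^2 - 22*r + 3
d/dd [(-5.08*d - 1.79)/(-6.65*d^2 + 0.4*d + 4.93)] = (33.782*d^2 - 2.032*d - (5.08*d + 1.79)*(13.3*d - 0.4) - 25.0444)/(-6.65*d^2 + 0.4*d + 4.93)^2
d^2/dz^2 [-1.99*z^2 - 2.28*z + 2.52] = -3.98000000000000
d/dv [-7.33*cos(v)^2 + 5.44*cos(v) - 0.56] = (14.66*cos(v) - 5.44)*sin(v)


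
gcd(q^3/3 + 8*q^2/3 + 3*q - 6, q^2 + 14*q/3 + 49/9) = 1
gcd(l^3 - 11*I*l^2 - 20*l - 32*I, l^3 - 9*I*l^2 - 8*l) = l - 8*I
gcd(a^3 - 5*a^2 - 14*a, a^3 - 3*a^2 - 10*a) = a^2 + 2*a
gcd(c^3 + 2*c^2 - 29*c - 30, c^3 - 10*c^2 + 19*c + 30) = c^2 - 4*c - 5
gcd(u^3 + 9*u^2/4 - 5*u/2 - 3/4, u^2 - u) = u - 1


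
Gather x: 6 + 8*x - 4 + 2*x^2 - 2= 2*x^2 + 8*x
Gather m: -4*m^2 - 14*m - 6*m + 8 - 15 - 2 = -4*m^2 - 20*m - 9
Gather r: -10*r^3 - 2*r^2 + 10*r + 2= -10*r^3 - 2*r^2 + 10*r + 2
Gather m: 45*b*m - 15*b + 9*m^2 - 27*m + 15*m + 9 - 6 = -15*b + 9*m^2 + m*(45*b - 12) + 3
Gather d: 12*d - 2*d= 10*d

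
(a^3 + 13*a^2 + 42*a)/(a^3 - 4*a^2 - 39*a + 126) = a*(a + 7)/(a^2 - 10*a + 21)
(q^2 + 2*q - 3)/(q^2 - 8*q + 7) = (q + 3)/(q - 7)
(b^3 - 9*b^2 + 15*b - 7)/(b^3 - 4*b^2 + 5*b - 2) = (b - 7)/(b - 2)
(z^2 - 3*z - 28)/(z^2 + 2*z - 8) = (z - 7)/(z - 2)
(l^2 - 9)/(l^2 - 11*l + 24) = (l + 3)/(l - 8)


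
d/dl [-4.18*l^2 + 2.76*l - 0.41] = 2.76 - 8.36*l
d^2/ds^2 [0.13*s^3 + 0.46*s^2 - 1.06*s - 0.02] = 0.78*s + 0.92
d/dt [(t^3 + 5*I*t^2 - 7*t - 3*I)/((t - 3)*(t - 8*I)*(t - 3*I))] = (t^4*(-3 - 16*I) + t^3*(-34 + 66*I) + t^2*(30 - 188*I) + t*(66 + 702*I) - 603 - 72*I)/(t^6 + t^5*(-6 - 22*I) + t^4*(-160 + 132*I) + t^3*(1014 + 330*I) + t^2*(-945 - 3168*I) + t*(-3456 + 4752*I) + 5184)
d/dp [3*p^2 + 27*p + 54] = 6*p + 27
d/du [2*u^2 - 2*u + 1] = 4*u - 2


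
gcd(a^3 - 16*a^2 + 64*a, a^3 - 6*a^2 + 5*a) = a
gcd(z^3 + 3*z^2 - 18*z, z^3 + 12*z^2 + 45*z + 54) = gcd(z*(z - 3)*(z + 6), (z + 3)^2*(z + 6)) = z + 6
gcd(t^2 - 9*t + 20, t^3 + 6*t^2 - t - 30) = 1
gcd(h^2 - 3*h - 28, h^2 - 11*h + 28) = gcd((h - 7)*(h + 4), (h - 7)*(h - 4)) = h - 7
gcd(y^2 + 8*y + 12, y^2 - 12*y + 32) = 1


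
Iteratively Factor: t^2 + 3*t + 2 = (t + 1)*(t + 2)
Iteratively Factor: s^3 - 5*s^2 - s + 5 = (s + 1)*(s^2 - 6*s + 5) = (s - 1)*(s + 1)*(s - 5)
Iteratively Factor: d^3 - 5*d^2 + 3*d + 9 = (d - 3)*(d^2 - 2*d - 3) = (d - 3)^2*(d + 1)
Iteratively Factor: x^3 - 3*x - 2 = (x - 2)*(x^2 + 2*x + 1) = (x - 2)*(x + 1)*(x + 1)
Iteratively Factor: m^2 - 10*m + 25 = (m - 5)*(m - 5)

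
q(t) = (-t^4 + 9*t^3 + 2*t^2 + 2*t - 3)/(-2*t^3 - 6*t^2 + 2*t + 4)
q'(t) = (6*t^2 + 12*t - 2)*(-t^4 + 9*t^3 + 2*t^2 + 2*t - 3)/(-2*t^3 - 6*t^2 + 2*t + 4)^2 + (-4*t^3 + 27*t^2 + 4*t + 2)/(-2*t^3 - 6*t^2 + 2*t + 4) = (t^6 + 6*t^5 - 28*t^4 + 14*t^3 + 53*t^2 - 10*t + 7)/(2*(t^6 + 6*t^5 + 7*t^4 - 10*t^3 - 11*t^2 + 4*t + 4))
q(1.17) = -2.88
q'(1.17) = 4.15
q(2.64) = -1.92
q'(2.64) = 0.15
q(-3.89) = -31.93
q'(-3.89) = -30.84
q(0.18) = -0.61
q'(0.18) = 0.81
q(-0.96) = 7.08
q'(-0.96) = 17.83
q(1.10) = -3.26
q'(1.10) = 7.10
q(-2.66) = 34.84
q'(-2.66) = -90.52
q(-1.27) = 5.67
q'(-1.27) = -1.41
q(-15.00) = -14.99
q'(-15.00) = 0.37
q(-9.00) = -13.55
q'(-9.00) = -0.03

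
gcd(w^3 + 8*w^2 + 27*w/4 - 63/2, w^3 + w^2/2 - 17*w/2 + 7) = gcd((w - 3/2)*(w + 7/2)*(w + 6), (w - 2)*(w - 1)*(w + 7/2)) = w + 7/2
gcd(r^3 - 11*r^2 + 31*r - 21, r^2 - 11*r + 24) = r - 3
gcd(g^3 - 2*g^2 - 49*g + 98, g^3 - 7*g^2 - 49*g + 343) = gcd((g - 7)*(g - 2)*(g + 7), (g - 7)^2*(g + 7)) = g^2 - 49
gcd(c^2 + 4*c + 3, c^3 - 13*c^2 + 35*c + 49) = c + 1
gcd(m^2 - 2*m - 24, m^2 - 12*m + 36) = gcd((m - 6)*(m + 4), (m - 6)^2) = m - 6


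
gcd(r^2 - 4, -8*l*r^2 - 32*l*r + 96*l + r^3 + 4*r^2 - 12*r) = r - 2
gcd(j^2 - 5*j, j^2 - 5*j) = j^2 - 5*j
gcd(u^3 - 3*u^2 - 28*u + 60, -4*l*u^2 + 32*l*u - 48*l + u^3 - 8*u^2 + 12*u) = u^2 - 8*u + 12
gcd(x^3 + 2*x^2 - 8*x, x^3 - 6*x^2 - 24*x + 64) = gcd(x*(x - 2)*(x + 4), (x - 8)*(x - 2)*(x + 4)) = x^2 + 2*x - 8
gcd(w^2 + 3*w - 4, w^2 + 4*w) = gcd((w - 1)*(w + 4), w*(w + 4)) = w + 4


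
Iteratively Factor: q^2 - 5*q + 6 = (q - 3)*(q - 2)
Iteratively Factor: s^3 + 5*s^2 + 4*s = (s)*(s^2 + 5*s + 4) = s*(s + 4)*(s + 1)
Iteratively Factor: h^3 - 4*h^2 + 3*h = (h - 1)*(h^2 - 3*h) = (h - 3)*(h - 1)*(h)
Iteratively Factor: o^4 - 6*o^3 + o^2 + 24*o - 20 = (o - 2)*(o^3 - 4*o^2 - 7*o + 10) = (o - 5)*(o - 2)*(o^2 + o - 2) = (o - 5)*(o - 2)*(o - 1)*(o + 2)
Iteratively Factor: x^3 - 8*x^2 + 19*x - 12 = (x - 1)*(x^2 - 7*x + 12) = (x - 3)*(x - 1)*(x - 4)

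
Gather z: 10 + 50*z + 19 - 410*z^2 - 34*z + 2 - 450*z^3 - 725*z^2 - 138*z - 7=-450*z^3 - 1135*z^2 - 122*z + 24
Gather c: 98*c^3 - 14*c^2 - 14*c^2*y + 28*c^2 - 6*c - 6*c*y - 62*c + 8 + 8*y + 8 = 98*c^3 + c^2*(14 - 14*y) + c*(-6*y - 68) + 8*y + 16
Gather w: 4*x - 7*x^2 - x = -7*x^2 + 3*x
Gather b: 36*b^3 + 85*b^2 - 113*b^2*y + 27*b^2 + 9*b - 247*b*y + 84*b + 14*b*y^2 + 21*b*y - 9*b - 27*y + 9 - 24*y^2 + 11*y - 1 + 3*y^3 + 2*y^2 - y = 36*b^3 + b^2*(112 - 113*y) + b*(14*y^2 - 226*y + 84) + 3*y^3 - 22*y^2 - 17*y + 8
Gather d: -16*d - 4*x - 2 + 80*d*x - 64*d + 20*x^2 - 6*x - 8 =d*(80*x - 80) + 20*x^2 - 10*x - 10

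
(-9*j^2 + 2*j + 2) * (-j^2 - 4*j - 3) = 9*j^4 + 34*j^3 + 17*j^2 - 14*j - 6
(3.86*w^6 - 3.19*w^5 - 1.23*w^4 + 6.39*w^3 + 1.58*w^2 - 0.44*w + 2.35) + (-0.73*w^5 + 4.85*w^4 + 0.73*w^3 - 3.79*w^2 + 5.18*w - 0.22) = 3.86*w^6 - 3.92*w^5 + 3.62*w^4 + 7.12*w^3 - 2.21*w^2 + 4.74*w + 2.13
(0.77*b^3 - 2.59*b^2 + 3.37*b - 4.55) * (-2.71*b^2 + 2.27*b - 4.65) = -2.0867*b^5 + 8.7668*b^4 - 18.5925*b^3 + 32.0239*b^2 - 25.999*b + 21.1575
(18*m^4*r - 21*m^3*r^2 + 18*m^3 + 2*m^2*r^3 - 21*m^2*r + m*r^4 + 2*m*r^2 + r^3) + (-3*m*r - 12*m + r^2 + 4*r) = 18*m^4*r - 21*m^3*r^2 + 18*m^3 + 2*m^2*r^3 - 21*m^2*r + m*r^4 + 2*m*r^2 - 3*m*r - 12*m + r^3 + r^2 + 4*r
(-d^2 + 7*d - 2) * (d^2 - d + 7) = -d^4 + 8*d^3 - 16*d^2 + 51*d - 14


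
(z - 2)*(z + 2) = z^2 - 4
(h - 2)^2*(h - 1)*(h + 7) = h^4 + 2*h^3 - 27*h^2 + 52*h - 28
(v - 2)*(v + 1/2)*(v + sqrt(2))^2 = v^4 - 3*v^3/2 + 2*sqrt(2)*v^3 - 3*sqrt(2)*v^2 + v^2 - 3*v - 2*sqrt(2)*v - 2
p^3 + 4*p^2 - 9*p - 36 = (p - 3)*(p + 3)*(p + 4)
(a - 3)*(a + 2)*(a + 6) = a^3 + 5*a^2 - 12*a - 36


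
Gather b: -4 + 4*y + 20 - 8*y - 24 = -4*y - 8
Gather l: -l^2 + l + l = -l^2 + 2*l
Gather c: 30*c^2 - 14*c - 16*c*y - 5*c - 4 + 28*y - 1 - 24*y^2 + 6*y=30*c^2 + c*(-16*y - 19) - 24*y^2 + 34*y - 5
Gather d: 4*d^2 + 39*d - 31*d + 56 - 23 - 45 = 4*d^2 + 8*d - 12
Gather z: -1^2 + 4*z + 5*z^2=5*z^2 + 4*z - 1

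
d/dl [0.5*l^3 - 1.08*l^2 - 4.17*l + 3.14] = 1.5*l^2 - 2.16*l - 4.17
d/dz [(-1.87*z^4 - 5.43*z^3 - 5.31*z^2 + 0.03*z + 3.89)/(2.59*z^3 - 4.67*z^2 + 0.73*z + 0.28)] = (-4.8433*z^6 + 17.4658*z^5 + 35.0157*z^4 - 10.1776*z^3 - 38.5227*z^2 + 33.359*z - 2.8313)/(6.7081*z^6 - 24.1906*z^5 + 25.5903*z^4 - 5.3678*z^3 - 2.0823*z^2 + 0.4088*z + 0.0784)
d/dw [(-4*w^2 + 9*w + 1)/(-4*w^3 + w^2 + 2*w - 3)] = (-16*w^4 + 72*w^3 - 5*w^2 + 22*w - 29)/(16*w^6 - 8*w^5 - 15*w^4 + 28*w^3 - 2*w^2 - 12*w + 9)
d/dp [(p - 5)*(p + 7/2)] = 2*p - 3/2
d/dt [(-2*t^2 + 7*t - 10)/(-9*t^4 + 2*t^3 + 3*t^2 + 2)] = (6*t*(-6*t^2 + t + 1)*(2*t^2 - 7*t + 10) + (7 - 4*t)*(-9*t^4 + 2*t^3 + 3*t^2 + 2))/(-9*t^4 + 2*t^3 + 3*t^2 + 2)^2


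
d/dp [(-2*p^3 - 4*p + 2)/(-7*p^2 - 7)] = 2*(p^4 + p^2 + 2*p + 2)/(7*(p^4 + 2*p^2 + 1))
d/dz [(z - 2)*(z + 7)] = 2*z + 5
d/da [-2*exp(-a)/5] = 2*exp(-a)/5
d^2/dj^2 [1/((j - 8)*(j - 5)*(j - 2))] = 6*(2*j^4 - 40*j^3 + 291*j^2 - 910*j + 1052)/(j^9 - 45*j^8 + 873*j^7 - 9555*j^6 + 64818*j^5 - 281700*j^4 + 781896*j^3 - 1333440*j^2 + 1267200*j - 512000)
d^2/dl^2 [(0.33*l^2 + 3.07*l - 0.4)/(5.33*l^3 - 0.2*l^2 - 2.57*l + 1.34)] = (18.749874*l^6 + 523.291938*l^5 - 128.876202*l^4 + 57.83813*l^3 - 229.808568*l^2 + 20.84424*l + 16.831708)/(151.419437*l^9 - 17.04534*l^8 - 218.393019*l^7 + 130.633498*l^6 + 96.733311*l^5 - 113.934864*l^4 + 15.869611*l^3 + 25.474338*l^2 - 13.844076*l + 2.406104)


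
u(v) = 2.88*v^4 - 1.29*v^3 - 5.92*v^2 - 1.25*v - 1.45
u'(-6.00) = -2557.85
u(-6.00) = 3804.05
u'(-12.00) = -20323.01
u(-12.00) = 61109.87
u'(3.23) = 308.34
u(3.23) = 202.75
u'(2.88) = 207.74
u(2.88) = 113.17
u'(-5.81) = -2322.43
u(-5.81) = 3340.66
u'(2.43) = 112.43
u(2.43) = 42.46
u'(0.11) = -2.58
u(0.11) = -1.66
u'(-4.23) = -892.33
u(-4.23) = 917.60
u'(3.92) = 586.79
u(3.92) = 505.02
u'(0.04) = -1.73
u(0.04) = -1.51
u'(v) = 11.52*v^3 - 3.87*v^2 - 11.84*v - 1.25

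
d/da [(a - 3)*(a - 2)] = 2*a - 5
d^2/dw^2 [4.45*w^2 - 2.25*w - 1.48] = 8.90000000000000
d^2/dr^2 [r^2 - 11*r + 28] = 2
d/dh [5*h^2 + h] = 10*h + 1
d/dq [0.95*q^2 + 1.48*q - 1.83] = 1.9*q + 1.48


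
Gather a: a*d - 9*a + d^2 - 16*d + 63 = a*(d - 9) + d^2 - 16*d + 63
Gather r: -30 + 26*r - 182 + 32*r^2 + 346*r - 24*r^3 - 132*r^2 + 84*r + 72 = -24*r^3 - 100*r^2 + 456*r - 140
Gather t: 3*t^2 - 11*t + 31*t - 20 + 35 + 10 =3*t^2 + 20*t + 25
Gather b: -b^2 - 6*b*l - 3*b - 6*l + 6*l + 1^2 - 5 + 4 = -b^2 + b*(-6*l - 3)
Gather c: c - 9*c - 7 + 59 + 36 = 88 - 8*c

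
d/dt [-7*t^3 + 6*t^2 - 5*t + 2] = -21*t^2 + 12*t - 5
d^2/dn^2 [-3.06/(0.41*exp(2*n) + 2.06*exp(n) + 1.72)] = (-3.06*(0.82*exp(n) + 2.06)*(1.64*exp(n) + 4.12)*exp(n) + (5.0184*exp(n) + 6.3036)*(0.41*exp(2*n) + 2.06*exp(n) + 1.72))*exp(n)/(0.41*exp(2*n) + 2.06*exp(n) + 1.72)^3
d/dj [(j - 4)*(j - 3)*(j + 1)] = 3*j^2 - 12*j + 5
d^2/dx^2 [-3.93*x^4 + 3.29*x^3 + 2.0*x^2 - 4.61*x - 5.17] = -47.16*x^2 + 19.74*x + 4.0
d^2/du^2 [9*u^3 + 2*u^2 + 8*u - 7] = 54*u + 4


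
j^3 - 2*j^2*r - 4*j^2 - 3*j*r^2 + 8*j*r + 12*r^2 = (j - 4)*(j - 3*r)*(j + r)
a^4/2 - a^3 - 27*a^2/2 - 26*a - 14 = (a/2 + 1/2)*(a - 7)*(a + 2)^2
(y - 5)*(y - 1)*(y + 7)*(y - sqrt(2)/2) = y^4 - sqrt(2)*y^3/2 + y^3 - 37*y^2 - sqrt(2)*y^2/2 + 37*sqrt(2)*y/2 + 35*y - 35*sqrt(2)/2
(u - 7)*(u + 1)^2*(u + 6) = u^4 + u^3 - 43*u^2 - 85*u - 42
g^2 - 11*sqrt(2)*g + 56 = (g - 7*sqrt(2))*(g - 4*sqrt(2))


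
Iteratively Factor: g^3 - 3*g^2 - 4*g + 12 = (g - 2)*(g^2 - g - 6) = (g - 2)*(g + 2)*(g - 3)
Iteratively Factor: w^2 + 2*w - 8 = (w + 4)*(w - 2)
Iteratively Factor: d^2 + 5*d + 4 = (d + 1)*(d + 4)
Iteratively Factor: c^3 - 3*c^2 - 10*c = (c - 5)*(c^2 + 2*c) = c*(c - 5)*(c + 2)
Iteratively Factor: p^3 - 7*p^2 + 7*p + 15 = (p - 3)*(p^2 - 4*p - 5) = (p - 5)*(p - 3)*(p + 1)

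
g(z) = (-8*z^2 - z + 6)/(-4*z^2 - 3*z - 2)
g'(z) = (-16*z - 1)/(-4*z^2 - 3*z - 2) + (8*z + 3)*(-8*z^2 - z + 6)/(-4*z^2 - 3*z - 2)^2 = 20*(z^2 + 4*z + 1)/(16*z^4 + 24*z^3 + 25*z^2 + 12*z + 4)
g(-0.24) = -3.83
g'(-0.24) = 0.86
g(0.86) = 0.10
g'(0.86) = 1.82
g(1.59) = 0.94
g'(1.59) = 0.69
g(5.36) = 1.72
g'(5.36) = 0.06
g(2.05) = 1.19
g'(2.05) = 0.43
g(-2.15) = 2.05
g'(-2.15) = -0.30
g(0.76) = -0.09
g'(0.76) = 2.13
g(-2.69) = 2.15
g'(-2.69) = -0.10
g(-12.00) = 2.09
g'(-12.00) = 0.01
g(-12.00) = 2.09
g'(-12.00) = 0.01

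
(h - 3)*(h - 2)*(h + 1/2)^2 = h^4 - 4*h^3 + 5*h^2/4 + 19*h/4 + 3/2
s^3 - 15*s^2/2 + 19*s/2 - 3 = (s - 6)*(s - 1)*(s - 1/2)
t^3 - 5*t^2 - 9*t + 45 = (t - 5)*(t - 3)*(t + 3)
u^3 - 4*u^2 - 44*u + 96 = (u - 8)*(u - 2)*(u + 6)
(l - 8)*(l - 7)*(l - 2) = l^3 - 17*l^2 + 86*l - 112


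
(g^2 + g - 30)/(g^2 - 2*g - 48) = (g - 5)/(g - 8)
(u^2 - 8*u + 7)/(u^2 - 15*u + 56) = (u - 1)/(u - 8)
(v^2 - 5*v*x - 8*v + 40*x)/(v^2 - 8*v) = (v - 5*x)/v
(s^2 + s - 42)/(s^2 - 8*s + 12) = (s + 7)/(s - 2)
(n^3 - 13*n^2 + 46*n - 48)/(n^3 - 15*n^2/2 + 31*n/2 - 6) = 2*(n^2 - 10*n + 16)/(2*n^2 - 9*n + 4)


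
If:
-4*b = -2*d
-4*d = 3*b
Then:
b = 0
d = 0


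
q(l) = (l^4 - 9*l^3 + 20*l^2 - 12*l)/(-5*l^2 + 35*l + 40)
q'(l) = (10*l - 35)*(l^4 - 9*l^3 + 20*l^2 - 12*l)/(-5*l^2 + 35*l + 40)^2 + (4*l^3 - 27*l^2 + 40*l - 12)/(-5*l^2 + 35*l + 40)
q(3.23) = -0.24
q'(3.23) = -0.29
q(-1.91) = -3.81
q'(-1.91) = 0.19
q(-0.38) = 0.31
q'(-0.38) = -1.66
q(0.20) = -0.04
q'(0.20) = -0.08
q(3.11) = -0.21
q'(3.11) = -0.27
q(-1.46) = -4.26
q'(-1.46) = -3.26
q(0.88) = -0.01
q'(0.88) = 0.08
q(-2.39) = -4.13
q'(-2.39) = 1.01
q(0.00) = 0.00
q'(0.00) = -0.30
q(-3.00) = -4.91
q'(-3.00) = 1.49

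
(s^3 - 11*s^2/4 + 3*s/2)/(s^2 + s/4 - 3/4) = s*(s - 2)/(s + 1)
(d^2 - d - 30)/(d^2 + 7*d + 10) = (d - 6)/(d + 2)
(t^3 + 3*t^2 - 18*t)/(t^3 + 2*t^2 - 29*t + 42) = t*(t + 6)/(t^2 + 5*t - 14)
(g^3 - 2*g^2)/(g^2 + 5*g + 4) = g^2*(g - 2)/(g^2 + 5*g + 4)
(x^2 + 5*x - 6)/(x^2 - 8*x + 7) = (x + 6)/(x - 7)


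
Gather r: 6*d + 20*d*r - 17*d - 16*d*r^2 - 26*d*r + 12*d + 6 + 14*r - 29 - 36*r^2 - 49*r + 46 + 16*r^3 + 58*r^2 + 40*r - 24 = d + 16*r^3 + r^2*(22 - 16*d) + r*(5 - 6*d) - 1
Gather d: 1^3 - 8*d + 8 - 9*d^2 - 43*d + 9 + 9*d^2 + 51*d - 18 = 0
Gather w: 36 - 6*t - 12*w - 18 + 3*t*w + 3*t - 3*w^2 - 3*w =-3*t - 3*w^2 + w*(3*t - 15) + 18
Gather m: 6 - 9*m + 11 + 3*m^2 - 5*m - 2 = 3*m^2 - 14*m + 15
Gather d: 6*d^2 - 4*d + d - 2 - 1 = 6*d^2 - 3*d - 3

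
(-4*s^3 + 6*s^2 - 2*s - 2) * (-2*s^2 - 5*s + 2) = 8*s^5 + 8*s^4 - 34*s^3 + 26*s^2 + 6*s - 4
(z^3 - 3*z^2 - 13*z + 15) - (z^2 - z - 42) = z^3 - 4*z^2 - 12*z + 57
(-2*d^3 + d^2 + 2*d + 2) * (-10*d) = 20*d^4 - 10*d^3 - 20*d^2 - 20*d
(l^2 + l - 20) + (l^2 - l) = 2*l^2 - 20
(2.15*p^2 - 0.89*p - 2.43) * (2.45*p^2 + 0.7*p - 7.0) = 5.2675*p^4 - 0.6755*p^3 - 21.6265*p^2 + 4.529*p + 17.01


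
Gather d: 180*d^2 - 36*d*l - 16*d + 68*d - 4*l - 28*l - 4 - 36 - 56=180*d^2 + d*(52 - 36*l) - 32*l - 96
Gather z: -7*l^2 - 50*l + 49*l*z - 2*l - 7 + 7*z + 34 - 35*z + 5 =-7*l^2 - 52*l + z*(49*l - 28) + 32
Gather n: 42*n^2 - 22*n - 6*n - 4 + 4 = 42*n^2 - 28*n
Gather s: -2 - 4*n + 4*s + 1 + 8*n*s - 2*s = -4*n + s*(8*n + 2) - 1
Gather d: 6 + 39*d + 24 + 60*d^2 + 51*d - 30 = 60*d^2 + 90*d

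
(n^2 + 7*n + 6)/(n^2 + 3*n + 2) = (n + 6)/(n + 2)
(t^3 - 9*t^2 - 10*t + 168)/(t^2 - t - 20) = (t^2 - 13*t + 42)/(t - 5)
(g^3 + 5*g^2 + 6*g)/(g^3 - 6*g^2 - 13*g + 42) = g*(g + 2)/(g^2 - 9*g + 14)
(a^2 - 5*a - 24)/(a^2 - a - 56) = (a + 3)/(a + 7)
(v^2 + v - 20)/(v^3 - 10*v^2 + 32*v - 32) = (v + 5)/(v^2 - 6*v + 8)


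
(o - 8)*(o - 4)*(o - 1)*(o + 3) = o^4 - 10*o^3 + 5*o^2 + 100*o - 96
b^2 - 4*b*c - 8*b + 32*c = (b - 8)*(b - 4*c)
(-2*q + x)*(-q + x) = 2*q^2 - 3*q*x + x^2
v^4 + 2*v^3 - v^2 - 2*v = v*(v - 1)*(v + 1)*(v + 2)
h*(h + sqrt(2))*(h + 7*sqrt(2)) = h^3 + 8*sqrt(2)*h^2 + 14*h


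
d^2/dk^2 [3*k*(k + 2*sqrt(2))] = 6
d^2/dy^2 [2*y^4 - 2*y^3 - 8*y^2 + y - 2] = 24*y^2 - 12*y - 16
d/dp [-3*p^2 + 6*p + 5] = 6 - 6*p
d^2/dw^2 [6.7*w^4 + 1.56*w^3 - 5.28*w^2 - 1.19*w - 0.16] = 80.4*w^2 + 9.36*w - 10.56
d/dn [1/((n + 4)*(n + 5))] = (-2*n - 9)/(n^4 + 18*n^3 + 121*n^2 + 360*n + 400)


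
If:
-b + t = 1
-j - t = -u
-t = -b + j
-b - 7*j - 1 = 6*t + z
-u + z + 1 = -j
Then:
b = 0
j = -1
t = 1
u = 0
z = 0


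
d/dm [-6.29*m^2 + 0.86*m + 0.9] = 0.86 - 12.58*m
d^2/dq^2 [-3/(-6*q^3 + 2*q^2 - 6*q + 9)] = 12*((1 - 9*q)*(6*q^3 - 2*q^2 + 6*q - 9) + 2*(9*q^2 - 2*q + 3)^2)/(6*q^3 - 2*q^2 + 6*q - 9)^3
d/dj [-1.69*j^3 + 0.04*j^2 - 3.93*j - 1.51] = -5.07*j^2 + 0.08*j - 3.93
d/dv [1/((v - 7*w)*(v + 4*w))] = (-2*v + 3*w)/(v^4 - 6*v^3*w - 47*v^2*w^2 + 168*v*w^3 + 784*w^4)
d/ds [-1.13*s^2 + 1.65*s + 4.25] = 1.65 - 2.26*s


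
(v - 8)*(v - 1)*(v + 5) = v^3 - 4*v^2 - 37*v + 40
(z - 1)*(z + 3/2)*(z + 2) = z^3 + 5*z^2/2 - z/2 - 3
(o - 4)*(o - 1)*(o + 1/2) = o^3 - 9*o^2/2 + 3*o/2 + 2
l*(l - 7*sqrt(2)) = l^2 - 7*sqrt(2)*l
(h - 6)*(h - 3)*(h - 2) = h^3 - 11*h^2 + 36*h - 36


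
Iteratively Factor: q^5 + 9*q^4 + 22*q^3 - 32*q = (q + 4)*(q^4 + 5*q^3 + 2*q^2 - 8*q) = q*(q + 4)*(q^3 + 5*q^2 + 2*q - 8) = q*(q + 2)*(q + 4)*(q^2 + 3*q - 4) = q*(q + 2)*(q + 4)^2*(q - 1)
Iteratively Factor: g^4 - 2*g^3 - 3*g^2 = (g - 3)*(g^3 + g^2) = g*(g - 3)*(g^2 + g) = g^2*(g - 3)*(g + 1)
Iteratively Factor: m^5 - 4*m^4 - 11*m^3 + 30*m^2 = (m)*(m^4 - 4*m^3 - 11*m^2 + 30*m) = m*(m - 5)*(m^3 + m^2 - 6*m) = m*(m - 5)*(m + 3)*(m^2 - 2*m) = m^2*(m - 5)*(m + 3)*(m - 2)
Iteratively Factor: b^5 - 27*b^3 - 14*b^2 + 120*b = (b + 3)*(b^4 - 3*b^3 - 18*b^2 + 40*b) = (b - 5)*(b + 3)*(b^3 + 2*b^2 - 8*b) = b*(b - 5)*(b + 3)*(b^2 + 2*b - 8) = b*(b - 5)*(b + 3)*(b + 4)*(b - 2)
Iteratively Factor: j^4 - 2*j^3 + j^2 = (j)*(j^3 - 2*j^2 + j) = j^2*(j^2 - 2*j + 1) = j^2*(j - 1)*(j - 1)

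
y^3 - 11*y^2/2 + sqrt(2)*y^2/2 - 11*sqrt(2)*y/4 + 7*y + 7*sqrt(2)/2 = (y - 7/2)*(y - 2)*(y + sqrt(2)/2)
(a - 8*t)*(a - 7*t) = a^2 - 15*a*t + 56*t^2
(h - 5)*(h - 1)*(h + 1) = h^3 - 5*h^2 - h + 5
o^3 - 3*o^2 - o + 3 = (o - 3)*(o - 1)*(o + 1)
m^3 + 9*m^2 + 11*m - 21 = (m - 1)*(m + 3)*(m + 7)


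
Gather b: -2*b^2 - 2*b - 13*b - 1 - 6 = -2*b^2 - 15*b - 7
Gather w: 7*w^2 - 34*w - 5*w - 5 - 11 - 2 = 7*w^2 - 39*w - 18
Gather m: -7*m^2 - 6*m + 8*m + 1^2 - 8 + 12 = -7*m^2 + 2*m + 5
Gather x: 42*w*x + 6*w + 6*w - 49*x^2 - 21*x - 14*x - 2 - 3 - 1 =12*w - 49*x^2 + x*(42*w - 35) - 6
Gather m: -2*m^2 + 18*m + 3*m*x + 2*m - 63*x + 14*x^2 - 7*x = -2*m^2 + m*(3*x + 20) + 14*x^2 - 70*x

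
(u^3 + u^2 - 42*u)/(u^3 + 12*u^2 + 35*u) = (u - 6)/(u + 5)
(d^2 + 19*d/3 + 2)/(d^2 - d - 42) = (d + 1/3)/(d - 7)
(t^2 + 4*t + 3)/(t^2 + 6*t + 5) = (t + 3)/(t + 5)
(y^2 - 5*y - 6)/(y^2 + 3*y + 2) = (y - 6)/(y + 2)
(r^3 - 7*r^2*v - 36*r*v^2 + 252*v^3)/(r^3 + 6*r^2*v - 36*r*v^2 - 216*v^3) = (r - 7*v)/(r + 6*v)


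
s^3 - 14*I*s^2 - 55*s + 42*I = (s - 7*I)*(s - 6*I)*(s - I)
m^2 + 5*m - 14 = (m - 2)*(m + 7)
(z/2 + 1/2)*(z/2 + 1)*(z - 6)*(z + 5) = z^4/4 + z^3/2 - 31*z^2/4 - 23*z - 15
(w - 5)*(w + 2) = w^2 - 3*w - 10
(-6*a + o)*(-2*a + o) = 12*a^2 - 8*a*o + o^2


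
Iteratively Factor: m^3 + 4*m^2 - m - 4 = (m + 1)*(m^2 + 3*m - 4) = (m + 1)*(m + 4)*(m - 1)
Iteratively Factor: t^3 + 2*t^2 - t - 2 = (t + 1)*(t^2 + t - 2) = (t + 1)*(t + 2)*(t - 1)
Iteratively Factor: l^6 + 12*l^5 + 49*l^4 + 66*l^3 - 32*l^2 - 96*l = (l + 4)*(l^5 + 8*l^4 + 17*l^3 - 2*l^2 - 24*l) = (l + 3)*(l + 4)*(l^4 + 5*l^3 + 2*l^2 - 8*l) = l*(l + 3)*(l + 4)*(l^3 + 5*l^2 + 2*l - 8) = l*(l - 1)*(l + 3)*(l + 4)*(l^2 + 6*l + 8) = l*(l - 1)*(l + 2)*(l + 3)*(l + 4)*(l + 4)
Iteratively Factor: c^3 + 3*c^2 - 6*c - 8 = (c - 2)*(c^2 + 5*c + 4) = (c - 2)*(c + 4)*(c + 1)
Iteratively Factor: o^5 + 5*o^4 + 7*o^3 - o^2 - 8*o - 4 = (o - 1)*(o^4 + 6*o^3 + 13*o^2 + 12*o + 4) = (o - 1)*(o + 2)*(o^3 + 4*o^2 + 5*o + 2) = (o - 1)*(o + 1)*(o + 2)*(o^2 + 3*o + 2) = (o - 1)*(o + 1)*(o + 2)^2*(o + 1)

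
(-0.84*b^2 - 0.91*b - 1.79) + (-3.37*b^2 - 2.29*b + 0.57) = -4.21*b^2 - 3.2*b - 1.22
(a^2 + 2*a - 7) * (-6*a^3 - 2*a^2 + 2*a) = -6*a^5 - 14*a^4 + 40*a^3 + 18*a^2 - 14*a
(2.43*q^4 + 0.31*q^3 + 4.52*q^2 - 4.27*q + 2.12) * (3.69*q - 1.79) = 8.9667*q^5 - 3.2058*q^4 + 16.1239*q^3 - 23.8471*q^2 + 15.4661*q - 3.7948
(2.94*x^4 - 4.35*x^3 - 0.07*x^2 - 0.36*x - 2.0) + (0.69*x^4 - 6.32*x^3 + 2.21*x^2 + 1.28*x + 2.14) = 3.63*x^4 - 10.67*x^3 + 2.14*x^2 + 0.92*x + 0.14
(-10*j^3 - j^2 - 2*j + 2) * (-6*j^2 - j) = 60*j^5 + 16*j^4 + 13*j^3 - 10*j^2 - 2*j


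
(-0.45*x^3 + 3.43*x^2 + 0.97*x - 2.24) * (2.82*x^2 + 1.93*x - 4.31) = -1.269*x^5 + 8.8041*x^4 + 11.2948*x^3 - 19.228*x^2 - 8.5039*x + 9.6544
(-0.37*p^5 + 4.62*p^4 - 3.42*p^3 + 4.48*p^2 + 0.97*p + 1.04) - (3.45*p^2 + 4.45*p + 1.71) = -0.37*p^5 + 4.62*p^4 - 3.42*p^3 + 1.03*p^2 - 3.48*p - 0.67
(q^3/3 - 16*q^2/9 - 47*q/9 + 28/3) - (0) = q^3/3 - 16*q^2/9 - 47*q/9 + 28/3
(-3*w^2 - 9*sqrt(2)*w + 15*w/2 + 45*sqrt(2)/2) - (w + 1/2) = -3*w^2 - 9*sqrt(2)*w + 13*w/2 - 1/2 + 45*sqrt(2)/2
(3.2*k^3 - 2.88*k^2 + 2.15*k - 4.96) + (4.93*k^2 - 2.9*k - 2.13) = 3.2*k^3 + 2.05*k^2 - 0.75*k - 7.09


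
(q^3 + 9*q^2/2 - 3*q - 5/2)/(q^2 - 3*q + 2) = (2*q^2 + 11*q + 5)/(2*(q - 2))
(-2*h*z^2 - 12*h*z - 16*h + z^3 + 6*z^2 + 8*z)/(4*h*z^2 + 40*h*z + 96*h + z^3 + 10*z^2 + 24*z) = (-2*h*z - 4*h + z^2 + 2*z)/(4*h*z + 24*h + z^2 + 6*z)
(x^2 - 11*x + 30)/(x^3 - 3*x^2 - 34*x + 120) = (x - 6)/(x^2 + 2*x - 24)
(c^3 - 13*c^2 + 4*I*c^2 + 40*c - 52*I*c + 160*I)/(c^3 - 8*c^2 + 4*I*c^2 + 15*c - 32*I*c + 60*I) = (c - 8)/(c - 3)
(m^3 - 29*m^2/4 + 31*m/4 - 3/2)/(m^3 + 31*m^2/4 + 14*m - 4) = (m^2 - 7*m + 6)/(m^2 + 8*m + 16)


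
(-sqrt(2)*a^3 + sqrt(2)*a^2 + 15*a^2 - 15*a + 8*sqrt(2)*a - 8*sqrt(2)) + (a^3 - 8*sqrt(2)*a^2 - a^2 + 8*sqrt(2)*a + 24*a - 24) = -sqrt(2)*a^3 + a^3 - 7*sqrt(2)*a^2 + 14*a^2 + 9*a + 16*sqrt(2)*a - 24 - 8*sqrt(2)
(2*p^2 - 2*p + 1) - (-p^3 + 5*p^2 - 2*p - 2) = p^3 - 3*p^2 + 3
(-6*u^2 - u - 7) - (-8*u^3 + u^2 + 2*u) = 8*u^3 - 7*u^2 - 3*u - 7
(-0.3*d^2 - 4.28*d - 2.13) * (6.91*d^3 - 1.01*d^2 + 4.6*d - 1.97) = -2.073*d^5 - 29.2718*d^4 - 11.7755*d^3 - 16.9457*d^2 - 1.3664*d + 4.1961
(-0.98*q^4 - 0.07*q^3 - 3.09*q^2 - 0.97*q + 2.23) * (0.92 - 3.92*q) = 3.8416*q^5 - 0.6272*q^4 + 12.0484*q^3 + 0.9596*q^2 - 9.634*q + 2.0516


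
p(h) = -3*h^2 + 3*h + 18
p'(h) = 3 - 6*h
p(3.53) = -8.79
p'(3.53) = -18.18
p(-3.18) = -21.88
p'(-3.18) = 22.08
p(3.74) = -12.74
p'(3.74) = -19.44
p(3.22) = -3.45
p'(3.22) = -16.32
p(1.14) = 17.52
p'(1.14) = -3.84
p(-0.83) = 13.44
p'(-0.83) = 7.98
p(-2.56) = -9.34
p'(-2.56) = 18.36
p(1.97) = 12.27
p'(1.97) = -8.82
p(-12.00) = -450.00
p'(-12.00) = 75.00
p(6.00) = -72.00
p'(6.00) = -33.00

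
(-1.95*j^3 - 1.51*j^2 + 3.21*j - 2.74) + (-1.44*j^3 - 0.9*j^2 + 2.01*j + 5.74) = -3.39*j^3 - 2.41*j^2 + 5.22*j + 3.0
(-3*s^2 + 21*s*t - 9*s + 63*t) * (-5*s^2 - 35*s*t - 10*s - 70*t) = 15*s^4 + 75*s^3 - 735*s^2*t^2 + 90*s^2 - 3675*s*t^2 - 4410*t^2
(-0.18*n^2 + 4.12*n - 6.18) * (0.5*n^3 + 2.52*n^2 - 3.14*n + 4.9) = -0.09*n^5 + 1.6064*n^4 + 7.8576*n^3 - 29.3924*n^2 + 39.5932*n - 30.282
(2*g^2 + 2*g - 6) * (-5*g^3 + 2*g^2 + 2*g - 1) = -10*g^5 - 6*g^4 + 38*g^3 - 10*g^2 - 14*g + 6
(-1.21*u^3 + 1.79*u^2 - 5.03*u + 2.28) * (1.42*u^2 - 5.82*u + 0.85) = -1.7182*u^5 + 9.584*u^4 - 18.5889*u^3 + 34.0337*u^2 - 17.5451*u + 1.938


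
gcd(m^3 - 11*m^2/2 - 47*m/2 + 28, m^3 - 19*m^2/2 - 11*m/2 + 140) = m^2 - 9*m/2 - 28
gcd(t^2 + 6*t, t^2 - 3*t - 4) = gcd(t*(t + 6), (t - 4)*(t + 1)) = 1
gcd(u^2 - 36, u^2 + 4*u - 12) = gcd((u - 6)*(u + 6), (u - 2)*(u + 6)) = u + 6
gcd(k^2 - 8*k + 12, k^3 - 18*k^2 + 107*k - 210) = k - 6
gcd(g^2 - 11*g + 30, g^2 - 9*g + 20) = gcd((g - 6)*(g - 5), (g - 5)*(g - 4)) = g - 5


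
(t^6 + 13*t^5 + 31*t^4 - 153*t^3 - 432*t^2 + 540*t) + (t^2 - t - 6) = t^6 + 13*t^5 + 31*t^4 - 153*t^3 - 431*t^2 + 539*t - 6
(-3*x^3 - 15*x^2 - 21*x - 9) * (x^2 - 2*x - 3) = -3*x^5 - 9*x^4 + 18*x^3 + 78*x^2 + 81*x + 27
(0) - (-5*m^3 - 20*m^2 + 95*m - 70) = 5*m^3 + 20*m^2 - 95*m + 70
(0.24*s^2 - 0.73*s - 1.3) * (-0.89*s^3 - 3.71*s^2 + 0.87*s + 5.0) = -0.2136*s^5 - 0.2407*s^4 + 4.0741*s^3 + 5.3879*s^2 - 4.781*s - 6.5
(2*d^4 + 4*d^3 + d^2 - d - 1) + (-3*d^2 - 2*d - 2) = 2*d^4 + 4*d^3 - 2*d^2 - 3*d - 3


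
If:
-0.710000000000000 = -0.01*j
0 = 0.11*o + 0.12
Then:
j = 71.00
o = -1.09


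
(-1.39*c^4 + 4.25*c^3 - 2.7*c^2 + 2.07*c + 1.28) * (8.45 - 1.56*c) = 2.1684*c^5 - 18.3755*c^4 + 40.1245*c^3 - 26.0442*c^2 + 15.4947*c + 10.816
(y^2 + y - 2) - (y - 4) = y^2 + 2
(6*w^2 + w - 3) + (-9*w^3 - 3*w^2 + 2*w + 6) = -9*w^3 + 3*w^2 + 3*w + 3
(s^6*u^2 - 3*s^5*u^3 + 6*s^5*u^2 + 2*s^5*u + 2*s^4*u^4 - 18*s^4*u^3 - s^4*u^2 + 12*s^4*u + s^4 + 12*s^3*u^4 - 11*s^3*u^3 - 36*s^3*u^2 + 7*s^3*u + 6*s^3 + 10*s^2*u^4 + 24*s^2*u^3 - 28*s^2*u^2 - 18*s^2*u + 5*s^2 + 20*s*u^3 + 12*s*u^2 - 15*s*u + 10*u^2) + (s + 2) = s^6*u^2 - 3*s^5*u^3 + 6*s^5*u^2 + 2*s^5*u + 2*s^4*u^4 - 18*s^4*u^3 - s^4*u^2 + 12*s^4*u + s^4 + 12*s^3*u^4 - 11*s^3*u^3 - 36*s^3*u^2 + 7*s^3*u + 6*s^3 + 10*s^2*u^4 + 24*s^2*u^3 - 28*s^2*u^2 - 18*s^2*u + 5*s^2 + 20*s*u^3 + 12*s*u^2 - 15*s*u + s + 10*u^2 + 2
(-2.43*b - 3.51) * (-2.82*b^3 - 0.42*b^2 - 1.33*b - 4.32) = 6.8526*b^4 + 10.9188*b^3 + 4.7061*b^2 + 15.1659*b + 15.1632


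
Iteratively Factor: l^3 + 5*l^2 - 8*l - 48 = (l + 4)*(l^2 + l - 12) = (l + 4)^2*(l - 3)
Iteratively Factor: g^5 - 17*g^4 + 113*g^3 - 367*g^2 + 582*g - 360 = (g - 3)*(g^4 - 14*g^3 + 71*g^2 - 154*g + 120) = (g - 3)*(g - 2)*(g^3 - 12*g^2 + 47*g - 60) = (g - 4)*(g - 3)*(g - 2)*(g^2 - 8*g + 15) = (g - 4)*(g - 3)^2*(g - 2)*(g - 5)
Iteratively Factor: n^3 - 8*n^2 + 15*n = (n)*(n^2 - 8*n + 15) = n*(n - 5)*(n - 3)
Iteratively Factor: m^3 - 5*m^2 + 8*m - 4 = (m - 2)*(m^2 - 3*m + 2) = (m - 2)^2*(m - 1)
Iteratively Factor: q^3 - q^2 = (q)*(q^2 - q) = q^2*(q - 1)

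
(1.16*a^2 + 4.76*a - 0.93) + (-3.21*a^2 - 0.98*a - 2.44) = -2.05*a^2 + 3.78*a - 3.37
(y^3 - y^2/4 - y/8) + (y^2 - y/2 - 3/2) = y^3 + 3*y^2/4 - 5*y/8 - 3/2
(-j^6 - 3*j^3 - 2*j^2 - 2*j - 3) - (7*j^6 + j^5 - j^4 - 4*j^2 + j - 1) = -8*j^6 - j^5 + j^4 - 3*j^3 + 2*j^2 - 3*j - 2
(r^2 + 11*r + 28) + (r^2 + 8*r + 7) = 2*r^2 + 19*r + 35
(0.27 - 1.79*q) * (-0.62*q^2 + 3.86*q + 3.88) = 1.1098*q^3 - 7.0768*q^2 - 5.903*q + 1.0476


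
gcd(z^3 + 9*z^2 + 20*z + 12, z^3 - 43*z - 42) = z^2 + 7*z + 6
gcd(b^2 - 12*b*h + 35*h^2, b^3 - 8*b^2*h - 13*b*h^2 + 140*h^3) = b^2 - 12*b*h + 35*h^2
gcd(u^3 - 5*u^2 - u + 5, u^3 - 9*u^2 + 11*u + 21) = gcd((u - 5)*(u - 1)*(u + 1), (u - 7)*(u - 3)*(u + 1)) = u + 1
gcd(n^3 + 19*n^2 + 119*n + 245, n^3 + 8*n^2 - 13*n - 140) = n^2 + 12*n + 35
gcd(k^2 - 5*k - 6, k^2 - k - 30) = k - 6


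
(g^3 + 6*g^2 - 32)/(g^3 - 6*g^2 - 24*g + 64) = (g + 4)/(g - 8)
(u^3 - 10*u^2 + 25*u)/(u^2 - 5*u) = u - 5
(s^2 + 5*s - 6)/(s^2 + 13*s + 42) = (s - 1)/(s + 7)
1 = 1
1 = 1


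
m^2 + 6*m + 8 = (m + 2)*(m + 4)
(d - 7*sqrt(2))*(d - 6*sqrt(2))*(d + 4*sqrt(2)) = d^3 - 9*sqrt(2)*d^2 - 20*d + 336*sqrt(2)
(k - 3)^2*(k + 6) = k^3 - 27*k + 54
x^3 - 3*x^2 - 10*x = x*(x - 5)*(x + 2)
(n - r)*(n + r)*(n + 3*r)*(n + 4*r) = n^4 + 7*n^3*r + 11*n^2*r^2 - 7*n*r^3 - 12*r^4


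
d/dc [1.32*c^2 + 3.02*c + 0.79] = 2.64*c + 3.02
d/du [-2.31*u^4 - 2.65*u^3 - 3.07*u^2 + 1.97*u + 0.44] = -9.24*u^3 - 7.95*u^2 - 6.14*u + 1.97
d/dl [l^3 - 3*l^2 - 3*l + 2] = 3*l^2 - 6*l - 3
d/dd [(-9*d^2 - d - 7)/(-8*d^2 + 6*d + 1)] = (-62*d^2 - 130*d + 41)/(64*d^4 - 96*d^3 + 20*d^2 + 12*d + 1)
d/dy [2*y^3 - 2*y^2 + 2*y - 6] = 6*y^2 - 4*y + 2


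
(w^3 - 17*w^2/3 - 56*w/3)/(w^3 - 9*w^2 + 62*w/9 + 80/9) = 3*w*(3*w + 7)/(9*w^2 - 9*w - 10)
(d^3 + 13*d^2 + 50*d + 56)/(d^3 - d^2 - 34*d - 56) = (d + 7)/(d - 7)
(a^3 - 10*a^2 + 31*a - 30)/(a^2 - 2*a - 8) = (-a^3 + 10*a^2 - 31*a + 30)/(-a^2 + 2*a + 8)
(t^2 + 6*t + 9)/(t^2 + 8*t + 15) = (t + 3)/(t + 5)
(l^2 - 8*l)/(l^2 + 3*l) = (l - 8)/(l + 3)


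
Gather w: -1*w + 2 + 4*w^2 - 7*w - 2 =4*w^2 - 8*w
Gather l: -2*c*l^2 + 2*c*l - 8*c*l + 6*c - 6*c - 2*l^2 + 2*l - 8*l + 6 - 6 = l^2*(-2*c - 2) + l*(-6*c - 6)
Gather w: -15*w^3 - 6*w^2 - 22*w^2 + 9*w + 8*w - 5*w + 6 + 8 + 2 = -15*w^3 - 28*w^2 + 12*w + 16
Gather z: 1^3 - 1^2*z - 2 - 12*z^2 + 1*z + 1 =-12*z^2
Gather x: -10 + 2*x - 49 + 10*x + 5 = 12*x - 54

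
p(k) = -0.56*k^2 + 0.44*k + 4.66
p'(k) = 0.44 - 1.12*k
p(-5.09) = -12.09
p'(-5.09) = 6.14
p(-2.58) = -0.20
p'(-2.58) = 3.33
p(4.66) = -5.45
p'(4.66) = -4.78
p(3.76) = -1.60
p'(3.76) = -3.77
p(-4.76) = -10.12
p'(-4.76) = 5.77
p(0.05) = 4.68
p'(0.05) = 0.38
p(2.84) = 1.39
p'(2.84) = -2.74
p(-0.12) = 4.60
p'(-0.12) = 0.57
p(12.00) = -70.70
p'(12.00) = -13.00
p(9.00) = -36.74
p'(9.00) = -9.64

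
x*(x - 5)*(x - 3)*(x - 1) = x^4 - 9*x^3 + 23*x^2 - 15*x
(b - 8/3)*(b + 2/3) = b^2 - 2*b - 16/9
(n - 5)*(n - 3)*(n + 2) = n^3 - 6*n^2 - n + 30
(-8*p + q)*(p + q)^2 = -8*p^3 - 15*p^2*q - 6*p*q^2 + q^3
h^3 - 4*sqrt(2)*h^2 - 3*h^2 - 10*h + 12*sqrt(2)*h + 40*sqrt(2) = (h - 5)*(h + 2)*(h - 4*sqrt(2))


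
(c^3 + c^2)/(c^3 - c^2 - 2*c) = c/(c - 2)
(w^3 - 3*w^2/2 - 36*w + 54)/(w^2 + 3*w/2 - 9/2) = (w^2 - 36)/(w + 3)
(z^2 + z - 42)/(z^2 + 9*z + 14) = (z - 6)/(z + 2)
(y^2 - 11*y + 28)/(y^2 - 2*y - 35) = (y - 4)/(y + 5)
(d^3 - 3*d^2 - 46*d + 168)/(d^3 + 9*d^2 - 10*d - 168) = (d - 6)/(d + 6)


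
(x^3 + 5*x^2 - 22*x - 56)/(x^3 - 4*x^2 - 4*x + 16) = (x + 7)/(x - 2)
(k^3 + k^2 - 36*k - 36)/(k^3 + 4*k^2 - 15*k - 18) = (k - 6)/(k - 3)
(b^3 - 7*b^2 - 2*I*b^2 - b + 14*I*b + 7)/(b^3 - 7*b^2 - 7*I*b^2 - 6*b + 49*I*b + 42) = (b - I)/(b - 6*I)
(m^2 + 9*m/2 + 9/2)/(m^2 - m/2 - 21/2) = (2*m + 3)/(2*m - 7)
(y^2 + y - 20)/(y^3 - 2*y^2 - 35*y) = (y - 4)/(y*(y - 7))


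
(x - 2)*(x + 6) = x^2 + 4*x - 12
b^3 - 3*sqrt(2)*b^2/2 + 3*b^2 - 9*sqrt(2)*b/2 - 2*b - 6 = (b + 3)*(b - 2*sqrt(2))*(b + sqrt(2)/2)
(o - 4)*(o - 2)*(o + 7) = o^3 + o^2 - 34*o + 56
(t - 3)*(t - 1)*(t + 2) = t^3 - 2*t^2 - 5*t + 6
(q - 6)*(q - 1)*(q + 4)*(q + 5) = q^4 + 2*q^3 - 37*q^2 - 86*q + 120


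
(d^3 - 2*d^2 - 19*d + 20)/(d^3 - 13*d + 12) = (d - 5)/(d - 3)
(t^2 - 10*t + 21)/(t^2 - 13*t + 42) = (t - 3)/(t - 6)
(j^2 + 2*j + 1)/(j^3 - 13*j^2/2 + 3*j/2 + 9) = 2*(j + 1)/(2*j^2 - 15*j + 18)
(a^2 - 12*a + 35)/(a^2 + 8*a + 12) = (a^2 - 12*a + 35)/(a^2 + 8*a + 12)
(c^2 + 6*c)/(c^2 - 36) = c/(c - 6)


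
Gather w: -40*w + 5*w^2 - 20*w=5*w^2 - 60*w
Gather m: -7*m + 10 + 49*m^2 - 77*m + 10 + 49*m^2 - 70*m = 98*m^2 - 154*m + 20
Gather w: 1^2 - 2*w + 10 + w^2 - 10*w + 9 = w^2 - 12*w + 20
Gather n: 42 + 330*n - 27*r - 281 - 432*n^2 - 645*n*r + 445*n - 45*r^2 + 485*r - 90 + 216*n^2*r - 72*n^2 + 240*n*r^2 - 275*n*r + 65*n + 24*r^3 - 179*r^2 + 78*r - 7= n^2*(216*r - 504) + n*(240*r^2 - 920*r + 840) + 24*r^3 - 224*r^2 + 536*r - 336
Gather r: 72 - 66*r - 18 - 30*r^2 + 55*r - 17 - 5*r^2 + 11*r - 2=35 - 35*r^2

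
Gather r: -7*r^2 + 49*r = -7*r^2 + 49*r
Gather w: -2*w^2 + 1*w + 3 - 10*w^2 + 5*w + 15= -12*w^2 + 6*w + 18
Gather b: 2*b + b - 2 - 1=3*b - 3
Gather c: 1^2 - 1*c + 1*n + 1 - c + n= -2*c + 2*n + 2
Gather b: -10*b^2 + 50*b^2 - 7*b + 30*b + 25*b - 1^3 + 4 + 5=40*b^2 + 48*b + 8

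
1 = 1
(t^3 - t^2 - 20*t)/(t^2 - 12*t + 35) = t*(t + 4)/(t - 7)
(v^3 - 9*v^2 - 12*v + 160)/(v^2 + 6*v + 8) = (v^2 - 13*v + 40)/(v + 2)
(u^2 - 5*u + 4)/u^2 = 1 - 5/u + 4/u^2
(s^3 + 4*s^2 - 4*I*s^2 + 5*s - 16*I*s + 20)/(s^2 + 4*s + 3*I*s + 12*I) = (s^2 - 4*I*s + 5)/(s + 3*I)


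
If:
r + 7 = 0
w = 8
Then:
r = -7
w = 8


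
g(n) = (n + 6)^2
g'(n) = 2*n + 12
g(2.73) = 76.21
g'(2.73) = 17.46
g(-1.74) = 18.15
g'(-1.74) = 8.52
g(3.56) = 91.39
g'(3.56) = 19.12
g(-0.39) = 31.47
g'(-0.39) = 11.22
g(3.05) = 81.90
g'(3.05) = 18.10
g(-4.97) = 1.06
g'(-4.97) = 2.06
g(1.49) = 56.10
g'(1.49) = 14.98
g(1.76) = 60.22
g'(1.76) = 15.52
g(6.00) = 144.00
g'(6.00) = 24.00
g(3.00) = 81.00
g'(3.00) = 18.00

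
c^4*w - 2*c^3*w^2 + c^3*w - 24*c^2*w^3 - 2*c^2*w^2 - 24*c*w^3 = c*(c - 6*w)*(c + 4*w)*(c*w + w)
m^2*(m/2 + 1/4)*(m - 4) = m^4/2 - 7*m^3/4 - m^2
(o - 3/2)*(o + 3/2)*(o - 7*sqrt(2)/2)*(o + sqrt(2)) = o^4 - 5*sqrt(2)*o^3/2 - 37*o^2/4 + 45*sqrt(2)*o/8 + 63/4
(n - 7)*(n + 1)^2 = n^3 - 5*n^2 - 13*n - 7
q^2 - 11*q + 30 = (q - 6)*(q - 5)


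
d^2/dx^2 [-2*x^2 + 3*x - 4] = -4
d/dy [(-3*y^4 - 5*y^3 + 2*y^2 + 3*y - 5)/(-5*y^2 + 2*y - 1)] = (30*y^5 + 7*y^4 - 8*y^3 + 34*y^2 - 54*y + 7)/(25*y^4 - 20*y^3 + 14*y^2 - 4*y + 1)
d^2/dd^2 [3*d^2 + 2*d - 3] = 6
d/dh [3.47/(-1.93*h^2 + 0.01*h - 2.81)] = (13.3942*h - 0.0347)/(1.93*h^2 - 0.01*h + 2.81)^2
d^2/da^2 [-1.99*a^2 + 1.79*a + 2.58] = -3.98000000000000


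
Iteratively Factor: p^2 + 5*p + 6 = (p + 3)*(p + 2)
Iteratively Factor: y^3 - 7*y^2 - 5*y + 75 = (y + 3)*(y^2 - 10*y + 25) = (y - 5)*(y + 3)*(y - 5)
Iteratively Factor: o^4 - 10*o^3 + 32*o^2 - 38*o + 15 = (o - 5)*(o^3 - 5*o^2 + 7*o - 3) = (o - 5)*(o - 3)*(o^2 - 2*o + 1) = (o - 5)*(o - 3)*(o - 1)*(o - 1)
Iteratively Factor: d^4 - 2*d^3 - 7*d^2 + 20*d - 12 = (d - 2)*(d^3 - 7*d + 6) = (d - 2)*(d - 1)*(d^2 + d - 6) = (d - 2)*(d - 1)*(d + 3)*(d - 2)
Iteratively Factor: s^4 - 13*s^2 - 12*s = (s + 3)*(s^3 - 3*s^2 - 4*s) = (s - 4)*(s + 3)*(s^2 + s) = s*(s - 4)*(s + 3)*(s + 1)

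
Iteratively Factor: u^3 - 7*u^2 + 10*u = (u - 5)*(u^2 - 2*u) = (u - 5)*(u - 2)*(u)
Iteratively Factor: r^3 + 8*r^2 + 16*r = (r)*(r^2 + 8*r + 16) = r*(r + 4)*(r + 4)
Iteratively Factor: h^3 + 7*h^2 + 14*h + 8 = (h + 4)*(h^2 + 3*h + 2) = (h + 2)*(h + 4)*(h + 1)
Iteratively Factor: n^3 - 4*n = (n - 2)*(n^2 + 2*n) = n*(n - 2)*(n + 2)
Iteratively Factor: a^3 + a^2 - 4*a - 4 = (a + 2)*(a^2 - a - 2) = (a + 1)*(a + 2)*(a - 2)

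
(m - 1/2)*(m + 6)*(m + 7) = m^3 + 25*m^2/2 + 71*m/2 - 21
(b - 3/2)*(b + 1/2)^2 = b^3 - b^2/2 - 5*b/4 - 3/8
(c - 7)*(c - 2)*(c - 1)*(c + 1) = c^4 - 9*c^3 + 13*c^2 + 9*c - 14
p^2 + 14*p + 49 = (p + 7)^2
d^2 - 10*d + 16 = (d - 8)*(d - 2)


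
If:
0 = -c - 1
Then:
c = -1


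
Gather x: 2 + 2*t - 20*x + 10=2*t - 20*x + 12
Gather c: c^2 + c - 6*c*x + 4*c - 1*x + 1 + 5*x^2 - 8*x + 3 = c^2 + c*(5 - 6*x) + 5*x^2 - 9*x + 4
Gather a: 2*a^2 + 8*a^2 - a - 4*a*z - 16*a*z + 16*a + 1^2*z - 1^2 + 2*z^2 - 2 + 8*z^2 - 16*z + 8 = 10*a^2 + a*(15 - 20*z) + 10*z^2 - 15*z + 5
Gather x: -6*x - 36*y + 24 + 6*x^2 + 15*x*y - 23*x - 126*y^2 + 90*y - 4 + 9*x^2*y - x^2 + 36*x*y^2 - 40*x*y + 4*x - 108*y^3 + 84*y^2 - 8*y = x^2*(9*y + 5) + x*(36*y^2 - 25*y - 25) - 108*y^3 - 42*y^2 + 46*y + 20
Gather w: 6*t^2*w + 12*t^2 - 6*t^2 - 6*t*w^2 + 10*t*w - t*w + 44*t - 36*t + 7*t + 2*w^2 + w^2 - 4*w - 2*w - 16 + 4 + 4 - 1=6*t^2 + 15*t + w^2*(3 - 6*t) + w*(6*t^2 + 9*t - 6) - 9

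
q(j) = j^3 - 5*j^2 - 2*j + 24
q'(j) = 3*j^2 - 10*j - 2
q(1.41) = 14.04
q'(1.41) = -10.14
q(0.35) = 22.73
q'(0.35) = -5.13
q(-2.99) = -41.45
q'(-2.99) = 54.72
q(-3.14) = -49.98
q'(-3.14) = 58.98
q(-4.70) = -180.87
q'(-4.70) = 111.27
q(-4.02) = -113.73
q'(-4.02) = 86.68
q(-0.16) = 24.19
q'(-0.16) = -0.32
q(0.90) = 18.88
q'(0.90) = -8.57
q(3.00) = 0.00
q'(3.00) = -5.00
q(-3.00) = -42.00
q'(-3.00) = 55.00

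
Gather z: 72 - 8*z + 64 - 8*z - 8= 128 - 16*z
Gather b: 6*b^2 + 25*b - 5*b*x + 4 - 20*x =6*b^2 + b*(25 - 5*x) - 20*x + 4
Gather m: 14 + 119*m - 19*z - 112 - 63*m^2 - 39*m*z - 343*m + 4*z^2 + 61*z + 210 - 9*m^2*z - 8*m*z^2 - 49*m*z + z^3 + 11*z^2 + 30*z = m^2*(-9*z - 63) + m*(-8*z^2 - 88*z - 224) + z^3 + 15*z^2 + 72*z + 112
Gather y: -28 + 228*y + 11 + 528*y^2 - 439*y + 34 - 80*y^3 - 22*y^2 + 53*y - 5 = -80*y^3 + 506*y^2 - 158*y + 12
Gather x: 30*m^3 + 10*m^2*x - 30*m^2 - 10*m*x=30*m^3 - 30*m^2 + x*(10*m^2 - 10*m)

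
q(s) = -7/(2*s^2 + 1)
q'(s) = 28*s/(2*s^2 + 1)^2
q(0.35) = -5.62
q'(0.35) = 6.32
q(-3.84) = -0.23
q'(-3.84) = -0.12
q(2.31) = -0.60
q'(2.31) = 0.47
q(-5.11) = -0.13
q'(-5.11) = -0.05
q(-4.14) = -0.20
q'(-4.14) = -0.09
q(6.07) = -0.09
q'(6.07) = 0.03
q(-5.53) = -0.11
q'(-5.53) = -0.04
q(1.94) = -0.82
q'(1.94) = 0.75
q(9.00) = -0.04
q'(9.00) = 0.01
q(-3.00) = -0.37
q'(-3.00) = -0.23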